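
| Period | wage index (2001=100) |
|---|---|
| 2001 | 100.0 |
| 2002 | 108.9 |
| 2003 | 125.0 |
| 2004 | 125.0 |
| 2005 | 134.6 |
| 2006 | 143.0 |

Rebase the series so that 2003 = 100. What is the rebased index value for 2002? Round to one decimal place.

87.1

Rebased(2002) = 108.9 / 125.0 × 100 = 87.1200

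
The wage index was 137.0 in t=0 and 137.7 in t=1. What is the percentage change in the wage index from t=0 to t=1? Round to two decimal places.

0.51%

Change = (137.7 − 137.0) / 137.0 × 100
       = 0.7 / 137.0 × 100 = 0.5109%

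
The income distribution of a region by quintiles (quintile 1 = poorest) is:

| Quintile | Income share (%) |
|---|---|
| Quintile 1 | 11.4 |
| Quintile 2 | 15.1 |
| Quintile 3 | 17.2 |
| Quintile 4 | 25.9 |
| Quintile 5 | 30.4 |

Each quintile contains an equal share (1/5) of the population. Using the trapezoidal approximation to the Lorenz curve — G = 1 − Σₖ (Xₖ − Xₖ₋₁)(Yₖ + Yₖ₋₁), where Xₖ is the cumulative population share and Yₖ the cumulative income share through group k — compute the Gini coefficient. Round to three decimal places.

0.195

Cumulative income shares Yₖ: 0.1140, 0.2650, 0.4370, 0.6960, 1.0000
Σ (Xₖ−Xₖ₋₁)(Yₖ+Yₖ₋₁) = (1/5)(0.1140+0.0000) + (1/5)(0.2650+0.1140) + (1/5)(0.4370+0.2650) + (1/5)(0.6960+0.4370) + (1/5)(1.0000+0.6960)
  = 0.0228 + 0.0758 + 0.1404 + 0.2266 + 0.3392 = 0.8048
G = 1 − 0.8048 = 0.1952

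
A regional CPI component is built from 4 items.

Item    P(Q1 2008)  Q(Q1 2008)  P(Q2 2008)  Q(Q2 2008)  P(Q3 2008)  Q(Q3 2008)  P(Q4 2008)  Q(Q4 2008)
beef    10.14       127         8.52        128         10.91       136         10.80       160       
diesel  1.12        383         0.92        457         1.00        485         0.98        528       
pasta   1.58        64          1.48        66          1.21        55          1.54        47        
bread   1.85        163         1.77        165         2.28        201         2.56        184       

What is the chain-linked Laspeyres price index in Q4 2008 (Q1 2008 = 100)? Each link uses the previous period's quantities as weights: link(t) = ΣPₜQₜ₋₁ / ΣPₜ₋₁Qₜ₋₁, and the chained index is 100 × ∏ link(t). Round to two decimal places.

Link Q1 2008→Q2 2008:
ΣP(Q2 2008)Q(Q1 2008) = 8.52×127 + 0.92×383 + 1.48×64 + 1.77×163 = 1082.04 + 352.36 + 94.72 + 288.51 = 1817.63
ΣP(Q1 2008)Q(Q1 2008) = 10.14×127 + 1.12×383 + 1.58×64 + 1.85×163 = 1287.78 + 428.96 + 101.12 + 301.55 = 2119.41
link = 1817.63/2119.41 = 0.857611
Link Q2 2008→Q3 2008:
ΣP(Q3 2008)Q(Q2 2008) = 10.91×128 + 1.00×457 + 1.21×66 + 2.28×165 = 1396.48 + 457 + 79.86 + 376.2 = 2309.54
ΣP(Q2 2008)Q(Q2 2008) = 8.52×128 + 0.92×457 + 1.48×66 + 1.77×165 = 1090.56 + 420.44 + 97.68 + 292.05 = 1900.73
link = 2309.54/1900.73 = 1.215081
Link Q3 2008→Q4 2008:
ΣP(Q4 2008)Q(Q3 2008) = 10.80×136 + 0.98×485 + 1.54×55 + 2.56×201 = 1468.8 + 475.3 + 84.7 + 514.56 = 2543.36
ΣP(Q3 2008)Q(Q3 2008) = 10.91×136 + 1.00×485 + 1.21×55 + 2.28×201 = 1483.76 + 485 + 66.55 + 458.28 = 2493.59
link = 2543.36/2493.59 = 1.019959
Chained index = 100 × 0.857611 × 1.215081 × 1.019959 = 106.2866

106.29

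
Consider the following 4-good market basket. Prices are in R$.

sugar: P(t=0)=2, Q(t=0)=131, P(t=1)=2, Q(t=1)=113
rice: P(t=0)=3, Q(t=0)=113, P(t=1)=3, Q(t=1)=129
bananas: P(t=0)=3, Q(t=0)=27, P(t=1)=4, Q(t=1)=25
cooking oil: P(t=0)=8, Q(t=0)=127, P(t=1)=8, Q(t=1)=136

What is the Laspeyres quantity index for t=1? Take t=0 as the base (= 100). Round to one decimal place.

104.6

Laspeyres quantity index uses base-period prices as weights.
ΣP(t=0)·Q(t=1) = 2×113 + 3×129 + 3×25 + 8×136 = 226 + 387 + 75 + 1088 = 1776
ΣP(t=0)·Q(t=0) = 2×131 + 3×113 + 3×27 + 8×127 = 262 + 339 + 81 + 1016 = 1698
Index = 1776 / 1698 × 100 = 104.5936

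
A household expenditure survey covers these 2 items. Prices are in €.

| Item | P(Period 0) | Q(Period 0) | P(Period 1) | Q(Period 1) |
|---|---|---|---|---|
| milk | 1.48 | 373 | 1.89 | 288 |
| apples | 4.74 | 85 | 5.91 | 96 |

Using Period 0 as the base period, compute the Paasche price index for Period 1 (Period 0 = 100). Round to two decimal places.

126.14

Paasche price index uses current-period quantities as weights.
ΣP(Period 1)·Q(Period 1) = 1.89×288 + 5.91×96 = 544.32 + 567.36 = 1111.68
ΣP(Period 0)·Q(Period 1) = 1.48×288 + 4.74×96 = 426.24 + 455.04 = 881.28
Index = 1111.68 / 881.28 × 100 = 126.1438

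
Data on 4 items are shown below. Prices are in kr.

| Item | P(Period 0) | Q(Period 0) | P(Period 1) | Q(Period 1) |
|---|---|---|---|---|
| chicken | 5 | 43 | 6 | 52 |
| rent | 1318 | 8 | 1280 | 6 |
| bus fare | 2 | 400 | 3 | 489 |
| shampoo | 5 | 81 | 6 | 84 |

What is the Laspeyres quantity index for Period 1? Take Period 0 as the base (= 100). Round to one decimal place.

Laspeyres quantity index uses base-period prices as weights.
ΣP(Period 0)·Q(Period 1) = 5×52 + 1318×6 + 2×489 + 5×84 = 260 + 7908 + 978 + 420 = 9566
ΣP(Period 0)·Q(Period 0) = 5×43 + 1318×8 + 2×400 + 5×81 = 215 + 10544 + 800 + 405 = 11964
Index = 9566 / 11964 × 100 = 79.9565

80.0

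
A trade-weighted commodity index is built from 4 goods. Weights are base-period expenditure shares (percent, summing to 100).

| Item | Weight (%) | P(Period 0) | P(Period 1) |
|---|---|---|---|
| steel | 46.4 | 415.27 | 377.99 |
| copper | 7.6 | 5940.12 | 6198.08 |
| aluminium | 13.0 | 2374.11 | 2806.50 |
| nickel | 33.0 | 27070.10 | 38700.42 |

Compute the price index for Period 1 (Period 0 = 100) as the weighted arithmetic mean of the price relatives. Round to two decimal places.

112.71

steel: 46.4 × (377.99/415.27) = 46.4 × 0.910227 = 42.2345
copper: 7.6 × (6198.08/5940.12) = 7.6 × 1.043427 = 7.9300
aluminium: 13.0 × (2806.50/2374.11) = 13.0 × 1.182127 = 15.3677
nickel: 33.0 × (38700.42/27070.10) = 33.0 × 1.429637 = 47.1780
Index = Σ wᵢ·(p₁ᵢ/p₀ᵢ) = 42.2345 + 7.9300 + 15.3677 + 47.1780 = 112.7103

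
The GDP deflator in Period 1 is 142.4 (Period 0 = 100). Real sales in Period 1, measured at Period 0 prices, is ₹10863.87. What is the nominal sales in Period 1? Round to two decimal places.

15470.15

Nominal = Real × (Index/100) = 10863.87 × (142.4/100)
        = 10863.87 × 1.424 = 15470.1509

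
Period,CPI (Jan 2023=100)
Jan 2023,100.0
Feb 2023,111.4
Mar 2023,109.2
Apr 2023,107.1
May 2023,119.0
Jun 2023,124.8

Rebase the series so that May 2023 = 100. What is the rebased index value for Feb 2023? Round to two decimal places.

Rebased(Feb 2023) = 111.4 / 119.0 × 100 = 93.6134

93.61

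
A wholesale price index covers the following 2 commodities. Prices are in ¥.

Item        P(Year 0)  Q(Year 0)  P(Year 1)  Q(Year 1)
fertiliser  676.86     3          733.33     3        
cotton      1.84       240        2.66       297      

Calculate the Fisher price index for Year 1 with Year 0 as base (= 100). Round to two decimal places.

115.42

Laspeyres component (base-period weights):
ΣP(Year 1)Q(Year 0) = 733.33×3 + 2.66×240 = 2199.99 + 638.4 = 2838.39
ΣP(Year 0)Q(Year 0) = 676.86×3 + 1.84×240 = 2030.58 + 441.6 = 2472.18
L = 2838.39 / 2472.18 × 100 = 114.8132
Paasche component (current-period weights):
ΣP(Year 1)Q(Year 1) = 733.33×3 + 2.66×297 = 2199.99 + 790.02 = 2990.01
ΣP(Year 0)Q(Year 1) = 676.86×3 + 1.84×297 = 2030.58 + 546.48 = 2577.06
P = 2990.01 / 2577.06 × 100 = 116.0241
Fisher = √(L × P) = √(114.8132 × 116.0241) = 115.4171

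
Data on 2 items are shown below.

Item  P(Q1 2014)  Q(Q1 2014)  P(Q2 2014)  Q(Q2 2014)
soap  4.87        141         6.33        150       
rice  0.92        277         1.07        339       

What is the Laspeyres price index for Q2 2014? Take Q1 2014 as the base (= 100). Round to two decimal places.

Laspeyres price index uses base-period quantities as weights.
ΣP(Q2 2014)·Q(Q1 2014) = 6.33×141 + 1.07×277 = 892.53 + 296.39 = 1188.92
ΣP(Q1 2014)·Q(Q1 2014) = 4.87×141 + 0.92×277 = 686.67 + 254.84 = 941.51
Index = 1188.92 / 941.51 × 100 = 126.2780

126.28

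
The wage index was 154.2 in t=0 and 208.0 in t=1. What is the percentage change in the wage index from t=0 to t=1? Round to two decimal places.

Change = (208.0 − 154.2) / 154.2 × 100
       = 53.8 / 154.2 × 100 = 34.8898%

34.89%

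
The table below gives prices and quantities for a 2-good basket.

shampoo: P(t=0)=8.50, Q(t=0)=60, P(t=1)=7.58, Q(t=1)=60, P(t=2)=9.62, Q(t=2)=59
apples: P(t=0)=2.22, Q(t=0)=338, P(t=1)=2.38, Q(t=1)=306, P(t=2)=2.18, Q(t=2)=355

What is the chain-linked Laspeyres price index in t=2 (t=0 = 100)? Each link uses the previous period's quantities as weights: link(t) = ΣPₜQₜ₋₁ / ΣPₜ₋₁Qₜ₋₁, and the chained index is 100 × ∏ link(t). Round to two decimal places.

105.08

Link t=0→t=1:
ΣP(t=1)Q(t=0) = 7.58×60 + 2.38×338 = 454.8 + 804.44 = 1259.24
ΣP(t=0)Q(t=0) = 8.50×60 + 2.22×338 = 510 + 750.36 = 1260.36
link = 1259.24/1260.36 = 0.999111
Link t=1→t=2:
ΣP(t=2)Q(t=1) = 9.62×60 + 2.18×306 = 577.2 + 667.08 = 1244.28
ΣP(t=1)Q(t=1) = 7.58×60 + 2.38×306 = 454.8 + 728.28 = 1183.08
link = 1244.28/1183.08 = 1.051729
Chained index = 100 × 0.999111 × 1.051729 = 105.0795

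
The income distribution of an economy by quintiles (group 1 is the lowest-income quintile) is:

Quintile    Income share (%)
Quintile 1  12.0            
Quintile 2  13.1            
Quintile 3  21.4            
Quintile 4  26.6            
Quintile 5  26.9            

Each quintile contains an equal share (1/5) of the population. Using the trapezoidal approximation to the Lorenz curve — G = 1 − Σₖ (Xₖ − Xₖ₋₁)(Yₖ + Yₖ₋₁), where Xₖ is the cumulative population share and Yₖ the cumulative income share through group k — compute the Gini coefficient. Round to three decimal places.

Cumulative income shares Yₖ: 0.1200, 0.2510, 0.4650, 0.7310, 1.0000
Σ (Xₖ−Xₖ₋₁)(Yₖ+Yₖ₋₁) = (1/5)(0.1200+0.0000) + (1/5)(0.2510+0.1200) + (1/5)(0.4650+0.2510) + (1/5)(0.7310+0.4650) + (1/5)(1.0000+0.7310)
  = 0.0240 + 0.0742 + 0.1432 + 0.2392 + 0.3462 = 0.8268
G = 1 − 0.8268 = 0.1732

0.173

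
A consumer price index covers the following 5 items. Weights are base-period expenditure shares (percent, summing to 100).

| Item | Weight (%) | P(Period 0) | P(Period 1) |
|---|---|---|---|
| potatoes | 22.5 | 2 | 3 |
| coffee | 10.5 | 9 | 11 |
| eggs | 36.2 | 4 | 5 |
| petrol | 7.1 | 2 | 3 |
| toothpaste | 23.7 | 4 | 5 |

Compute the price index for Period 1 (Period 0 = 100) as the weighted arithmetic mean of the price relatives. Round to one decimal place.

potatoes: 22.5 × (3/2) = 22.5 × 1.500000 = 33.7500
coffee: 10.5 × (11/9) = 10.5 × 1.222222 = 12.8333
eggs: 36.2 × (5/4) = 36.2 × 1.250000 = 45.2500
petrol: 7.1 × (3/2) = 7.1 × 1.500000 = 10.6500
toothpaste: 23.7 × (5/4) = 23.7 × 1.250000 = 29.6250
Index = Σ wᵢ·(p₁ᵢ/p₀ᵢ) = 33.7500 + 12.8333 + 45.2500 + 10.6500 + 29.6250 = 132.1083

132.1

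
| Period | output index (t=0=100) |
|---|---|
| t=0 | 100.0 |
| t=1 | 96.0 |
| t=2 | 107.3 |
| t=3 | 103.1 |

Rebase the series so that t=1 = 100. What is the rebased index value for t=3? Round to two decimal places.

107.40

Rebased(t=3) = 103.1 / 96.0 × 100 = 107.3958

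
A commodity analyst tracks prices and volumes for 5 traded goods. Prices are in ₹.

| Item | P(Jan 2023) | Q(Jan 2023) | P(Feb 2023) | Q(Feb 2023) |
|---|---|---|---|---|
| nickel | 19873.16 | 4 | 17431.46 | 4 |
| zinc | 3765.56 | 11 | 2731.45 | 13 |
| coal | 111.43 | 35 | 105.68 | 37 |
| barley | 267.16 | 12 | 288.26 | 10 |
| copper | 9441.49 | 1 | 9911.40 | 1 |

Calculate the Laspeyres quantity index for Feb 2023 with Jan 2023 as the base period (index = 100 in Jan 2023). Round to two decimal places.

Laspeyres quantity index uses base-period prices as weights.
ΣP(Jan 2023)·Q(Feb 2023) = 19873.16×4 + 3765.56×13 + 111.43×37 + 267.16×10 + 9441.49×1 = 79492.64 + 48952.28 + 4122.91 + 2671.6 + 9441.49 = 144680.92
ΣP(Jan 2023)·Q(Jan 2023) = 19873.16×4 + 3765.56×11 + 111.43×35 + 267.16×12 + 9441.49×1 = 79492.64 + 41421.16 + 3900.05 + 3205.92 + 9441.49 = 137461.26
Index = 144680.92 / 137461.26 × 100 = 105.2521

105.25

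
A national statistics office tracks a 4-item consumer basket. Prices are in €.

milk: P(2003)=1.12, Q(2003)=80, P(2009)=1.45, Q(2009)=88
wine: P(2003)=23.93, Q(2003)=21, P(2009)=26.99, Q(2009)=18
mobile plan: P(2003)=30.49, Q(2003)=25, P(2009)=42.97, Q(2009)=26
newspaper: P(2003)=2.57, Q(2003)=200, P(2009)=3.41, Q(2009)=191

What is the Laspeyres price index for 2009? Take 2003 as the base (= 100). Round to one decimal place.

Laspeyres price index uses base-period quantities as weights.
ΣP(2009)·Q(2003) = 1.45×80 + 26.99×21 + 42.97×25 + 3.41×200 = 116 + 566.79 + 1074.25 + 682 = 2439.04
ΣP(2003)·Q(2003) = 1.12×80 + 23.93×21 + 30.49×25 + 2.57×200 = 89.6 + 502.53 + 762.25 + 514 = 1868.38
Index = 2439.04 / 1868.38 × 100 = 130.5430

130.5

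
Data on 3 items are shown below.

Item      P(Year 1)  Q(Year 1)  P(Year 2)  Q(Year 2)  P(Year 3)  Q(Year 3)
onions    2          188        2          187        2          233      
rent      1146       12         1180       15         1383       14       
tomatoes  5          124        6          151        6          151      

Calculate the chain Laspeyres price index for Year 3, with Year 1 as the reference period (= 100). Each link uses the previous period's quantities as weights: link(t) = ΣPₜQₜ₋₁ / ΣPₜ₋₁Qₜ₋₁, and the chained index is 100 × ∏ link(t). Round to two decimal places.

Link Year 1→Year 2:
ΣP(Year 2)Q(Year 1) = 2×188 + 1180×12 + 6×124 = 376 + 14160 + 744 = 15280
ΣP(Year 1)Q(Year 1) = 2×188 + 1146×12 + 5×124 = 376 + 13752 + 620 = 14748
link = 15280/14748 = 1.036073
Link Year 2→Year 3:
ΣP(Year 3)Q(Year 2) = 2×187 + 1383×15 + 6×151 = 374 + 20745 + 906 = 22025
ΣP(Year 2)Q(Year 2) = 2×187 + 1180×15 + 6×151 = 374 + 17700 + 906 = 18980
link = 22025/18980 = 1.160432
Chained index = 100 × 1.036073 × 1.160432 = 120.2292

120.23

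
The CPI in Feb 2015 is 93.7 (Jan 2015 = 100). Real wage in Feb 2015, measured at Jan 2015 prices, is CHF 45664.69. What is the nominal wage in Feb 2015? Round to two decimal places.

Nominal = Real × (Index/100) = 45664.69 × (93.7/100)
        = 45664.69 × 0.937 = 42787.8145

42787.81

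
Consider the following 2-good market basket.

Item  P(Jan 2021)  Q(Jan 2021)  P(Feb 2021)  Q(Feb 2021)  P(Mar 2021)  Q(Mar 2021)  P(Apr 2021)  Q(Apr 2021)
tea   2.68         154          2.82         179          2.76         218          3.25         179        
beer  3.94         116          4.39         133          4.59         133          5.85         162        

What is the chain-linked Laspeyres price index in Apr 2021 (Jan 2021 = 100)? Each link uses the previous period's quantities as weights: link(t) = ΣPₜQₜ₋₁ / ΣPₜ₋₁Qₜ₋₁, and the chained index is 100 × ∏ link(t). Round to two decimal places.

134.98

Link Jan 2021→Feb 2021:
ΣP(Feb 2021)Q(Jan 2021) = 2.82×154 + 4.39×116 = 434.28 + 509.24 = 943.52
ΣP(Jan 2021)Q(Jan 2021) = 2.68×154 + 3.94×116 = 412.72 + 457.04 = 869.76
link = 943.52/869.76 = 1.084805
Link Feb 2021→Mar 2021:
ΣP(Mar 2021)Q(Feb 2021) = 2.76×179 + 4.59×133 = 494.04 + 610.47 = 1104.51
ΣP(Feb 2021)Q(Feb 2021) = 2.82×179 + 4.39×133 = 504.78 + 583.87 = 1088.65
link = 1104.51/1088.65 = 1.014569
Link Mar 2021→Apr 2021:
ΣP(Apr 2021)Q(Mar 2021) = 3.25×218 + 5.85×133 = 708.5 + 778.05 = 1486.55
ΣP(Mar 2021)Q(Mar 2021) = 2.76×218 + 4.59×133 = 601.68 + 610.47 = 1212.15
link = 1486.55/1212.15 = 1.226375
Chained index = 100 × 1.084805 × 1.014569 × 1.226375 = 134.9759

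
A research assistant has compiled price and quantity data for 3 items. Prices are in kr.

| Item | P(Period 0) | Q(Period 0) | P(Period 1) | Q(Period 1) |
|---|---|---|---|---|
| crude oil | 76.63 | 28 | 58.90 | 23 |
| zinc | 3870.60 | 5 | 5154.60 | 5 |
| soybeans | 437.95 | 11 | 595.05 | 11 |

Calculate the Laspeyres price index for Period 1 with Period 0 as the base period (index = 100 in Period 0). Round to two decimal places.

129.08

Laspeyres price index uses base-period quantities as weights.
ΣP(Period 1)·Q(Period 0) = 58.90×28 + 5154.60×5 + 595.05×11 = 1649.2 + 25773 + 6545.55 = 33967.75
ΣP(Period 0)·Q(Period 0) = 76.63×28 + 3870.60×5 + 437.95×11 = 2145.64 + 19353 + 4817.45 = 26316.09
Index = 33967.75 / 26316.09 × 100 = 129.0760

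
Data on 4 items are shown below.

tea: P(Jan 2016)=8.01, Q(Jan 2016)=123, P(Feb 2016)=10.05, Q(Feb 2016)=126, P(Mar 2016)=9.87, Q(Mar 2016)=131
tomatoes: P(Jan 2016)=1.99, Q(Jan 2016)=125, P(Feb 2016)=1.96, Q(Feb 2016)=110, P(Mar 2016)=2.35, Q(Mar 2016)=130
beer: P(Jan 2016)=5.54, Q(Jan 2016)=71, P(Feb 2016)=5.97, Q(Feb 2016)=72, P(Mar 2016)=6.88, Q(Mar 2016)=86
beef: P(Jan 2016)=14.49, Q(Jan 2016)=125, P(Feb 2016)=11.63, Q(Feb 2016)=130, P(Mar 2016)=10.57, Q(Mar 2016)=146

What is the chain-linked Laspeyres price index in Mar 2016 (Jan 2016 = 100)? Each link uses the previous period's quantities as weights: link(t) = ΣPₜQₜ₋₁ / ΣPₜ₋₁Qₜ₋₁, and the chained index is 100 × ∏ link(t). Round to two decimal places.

96.19

Link Jan 2016→Feb 2016:
ΣP(Feb 2016)Q(Jan 2016) = 10.05×123 + 1.96×125 + 5.97×71 + 11.63×125 = 1236.15 + 245 + 423.87 + 1453.75 = 3358.77
ΣP(Jan 2016)Q(Jan 2016) = 8.01×123 + 1.99×125 + 5.54×71 + 14.49×125 = 985.23 + 248.75 + 393.34 + 1811.25 = 3438.57
link = 3358.77/3438.57 = 0.976793
Link Feb 2016→Mar 2016:
ΣP(Mar 2016)Q(Feb 2016) = 9.87×126 + 2.35×110 + 6.88×72 + 10.57×130 = 1243.62 + 258.5 + 495.36 + 1374.1 = 3371.58
ΣP(Feb 2016)Q(Feb 2016) = 10.05×126 + 1.96×110 + 5.97×72 + 11.63×130 = 1266.3 + 215.6 + 429.84 + 1511.9 = 3423.64
link = 3371.58/3423.64 = 0.984794
Chained index = 100 × 0.976793 × 0.984794 = 96.1940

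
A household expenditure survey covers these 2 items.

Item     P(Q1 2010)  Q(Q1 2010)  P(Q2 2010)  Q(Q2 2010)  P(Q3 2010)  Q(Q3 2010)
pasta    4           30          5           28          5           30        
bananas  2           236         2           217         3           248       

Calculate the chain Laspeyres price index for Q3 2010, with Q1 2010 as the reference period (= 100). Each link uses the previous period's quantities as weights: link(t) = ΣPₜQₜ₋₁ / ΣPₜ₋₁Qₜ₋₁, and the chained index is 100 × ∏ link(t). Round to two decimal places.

Link Q1 2010→Q2 2010:
ΣP(Q2 2010)Q(Q1 2010) = 5×30 + 2×236 = 150 + 472 = 622
ΣP(Q1 2010)Q(Q1 2010) = 4×30 + 2×236 = 120 + 472 = 592
link = 622/592 = 1.050676
Link Q2 2010→Q3 2010:
ΣP(Q3 2010)Q(Q2 2010) = 5×28 + 3×217 = 140 + 651 = 791
ΣP(Q2 2010)Q(Q2 2010) = 5×28 + 2×217 = 140 + 434 = 574
link = 791/574 = 1.378049
Chained index = 100 × 1.050676 × 1.378049 = 144.7882

144.79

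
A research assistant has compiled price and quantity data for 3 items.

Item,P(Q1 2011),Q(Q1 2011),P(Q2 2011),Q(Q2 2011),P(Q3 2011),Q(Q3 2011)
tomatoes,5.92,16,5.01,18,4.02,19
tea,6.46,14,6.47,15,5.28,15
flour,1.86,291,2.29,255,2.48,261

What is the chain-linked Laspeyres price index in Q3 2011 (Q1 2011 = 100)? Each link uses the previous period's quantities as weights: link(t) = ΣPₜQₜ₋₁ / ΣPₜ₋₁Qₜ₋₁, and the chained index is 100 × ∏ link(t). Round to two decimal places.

Link Q1 2011→Q2 2011:
ΣP(Q2 2011)Q(Q1 2011) = 5.01×16 + 6.47×14 + 2.29×291 = 80.16 + 90.58 + 666.39 = 837.13
ΣP(Q1 2011)Q(Q1 2011) = 5.92×16 + 6.46×14 + 1.86×291 = 94.72 + 90.44 + 541.26 = 726.42
link = 837.13/726.42 = 1.152405
Link Q2 2011→Q3 2011:
ΣP(Q3 2011)Q(Q2 2011) = 4.02×18 + 5.28×15 + 2.48×255 = 72.36 + 79.2 + 632.4 = 783.96
ΣP(Q2 2011)Q(Q2 2011) = 5.01×18 + 6.47×15 + 2.29×255 = 90.18 + 97.05 + 583.95 = 771.18
link = 783.96/771.18 = 1.016572
Chained index = 100 × 1.152405 × 1.016572 = 117.1503

117.15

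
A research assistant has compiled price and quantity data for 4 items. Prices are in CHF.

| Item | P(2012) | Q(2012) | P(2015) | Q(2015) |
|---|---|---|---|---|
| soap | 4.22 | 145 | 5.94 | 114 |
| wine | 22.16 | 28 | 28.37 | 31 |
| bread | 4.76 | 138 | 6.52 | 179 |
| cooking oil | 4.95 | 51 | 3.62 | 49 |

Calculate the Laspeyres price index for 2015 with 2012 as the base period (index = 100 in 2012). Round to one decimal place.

Laspeyres price index uses base-period quantities as weights.
ΣP(2015)·Q(2012) = 5.94×145 + 28.37×28 + 6.52×138 + 3.62×51 = 861.3 + 794.36 + 899.76 + 184.62 = 2740.04
ΣP(2012)·Q(2012) = 4.22×145 + 22.16×28 + 4.76×138 + 4.95×51 = 611.9 + 620.48 + 656.88 + 252.45 = 2141.71
Index = 2740.04 / 2141.71 × 100 = 127.9370

127.9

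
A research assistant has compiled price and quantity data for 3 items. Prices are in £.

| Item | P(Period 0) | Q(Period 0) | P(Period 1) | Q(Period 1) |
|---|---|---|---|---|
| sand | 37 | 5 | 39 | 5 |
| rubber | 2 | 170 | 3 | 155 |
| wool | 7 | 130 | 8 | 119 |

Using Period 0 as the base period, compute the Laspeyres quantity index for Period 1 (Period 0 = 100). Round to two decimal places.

Laspeyres quantity index uses base-period prices as weights.
ΣP(Period 0)·Q(Period 1) = 37×5 + 2×155 + 7×119 = 185 + 310 + 833 = 1328
ΣP(Period 0)·Q(Period 0) = 37×5 + 2×170 + 7×130 = 185 + 340 + 910 = 1435
Index = 1328 / 1435 × 100 = 92.5436

92.54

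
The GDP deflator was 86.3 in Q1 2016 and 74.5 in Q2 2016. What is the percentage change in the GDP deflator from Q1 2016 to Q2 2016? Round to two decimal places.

Change = (74.5 − 86.3) / 86.3 × 100
       = -11.8 / 86.3 × 100 = -13.6732%

-13.67%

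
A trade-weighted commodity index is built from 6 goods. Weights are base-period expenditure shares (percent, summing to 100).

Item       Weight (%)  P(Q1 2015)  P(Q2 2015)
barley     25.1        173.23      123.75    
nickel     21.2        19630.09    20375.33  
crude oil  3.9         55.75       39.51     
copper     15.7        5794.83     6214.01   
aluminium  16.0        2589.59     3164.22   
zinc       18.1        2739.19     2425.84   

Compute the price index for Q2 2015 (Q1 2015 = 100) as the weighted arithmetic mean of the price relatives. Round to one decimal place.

95.1

barley: 25.1 × (123.75/173.23) = 25.1 × 0.714368 = 17.9306
nickel: 21.2 × (20375.33/19630.09) = 21.2 × 1.037964 = 22.0048
crude oil: 3.9 × (39.51/55.75) = 3.9 × 0.708700 = 2.7639
copper: 15.7 × (6214.01/5794.83) = 15.7 × 1.072337 = 16.8357
aluminium: 16.0 × (3164.22/2589.59) = 16.0 × 1.221900 = 19.5504
zinc: 18.1 × (2425.84/2739.19) = 18.1 × 0.885605 = 16.0294
Index = Σ wᵢ·(p₁ᵢ/p₀ᵢ) = 17.9306 + 22.0048 + 2.7639 + 16.8357 + 19.5504 + 16.0294 = 95.1149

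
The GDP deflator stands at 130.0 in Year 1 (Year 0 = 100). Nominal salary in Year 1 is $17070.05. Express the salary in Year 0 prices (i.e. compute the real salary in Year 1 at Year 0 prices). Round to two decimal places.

Real = Nominal ÷ (Index/100) = 17070.05 ÷ (130.0/100)
     = 17070.05 ÷ 1.300 = 13130.8077

13130.81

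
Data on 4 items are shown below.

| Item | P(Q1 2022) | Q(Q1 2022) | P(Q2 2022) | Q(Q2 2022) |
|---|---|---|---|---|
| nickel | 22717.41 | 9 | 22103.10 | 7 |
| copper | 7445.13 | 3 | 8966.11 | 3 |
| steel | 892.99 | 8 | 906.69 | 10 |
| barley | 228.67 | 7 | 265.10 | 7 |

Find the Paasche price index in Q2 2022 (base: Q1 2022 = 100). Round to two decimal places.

100.34

Paasche price index uses current-period quantities as weights.
ΣP(Q2 2022)·Q(Q2 2022) = 22103.10×7 + 8966.11×3 + 906.69×10 + 265.10×7 = 154721.7 + 26898.33 + 9066.9 + 1855.7 = 192542.63
ΣP(Q1 2022)·Q(Q2 2022) = 22717.41×7 + 7445.13×3 + 892.99×10 + 228.67×7 = 159021.87 + 22335.39 + 8929.9 + 1600.69 = 191887.85
Index = 192542.63 / 191887.85 × 100 = 100.3412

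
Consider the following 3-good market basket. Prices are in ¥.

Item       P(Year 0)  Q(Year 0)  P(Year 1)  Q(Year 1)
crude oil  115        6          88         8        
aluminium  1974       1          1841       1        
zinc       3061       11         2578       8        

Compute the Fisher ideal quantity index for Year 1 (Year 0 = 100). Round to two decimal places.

Laspeyres component (base-period weights):
ΣP(Year 0)Q(Year 1) = 115×8 + 1974×1 + 3061×8 = 920 + 1974 + 24488 = 27382
ΣP(Year 0)Q(Year 0) = 115×6 + 1974×1 + 3061×11 = 690 + 1974 + 33671 = 36335
L = 27382 / 36335 × 100 = 75.3598
Paasche component (current-period weights):
ΣP(Year 1)Q(Year 1) = 88×8 + 1841×1 + 2578×8 = 704 + 1841 + 20624 = 23169
ΣP(Year 1)Q(Year 0) = 88×6 + 1841×1 + 2578×11 = 528 + 1841 + 28358 = 30727
P = 23169 / 30727 × 100 = 75.4027
Fisher = √(L × P) = √(75.3598 × 75.4027) = 75.3813

75.38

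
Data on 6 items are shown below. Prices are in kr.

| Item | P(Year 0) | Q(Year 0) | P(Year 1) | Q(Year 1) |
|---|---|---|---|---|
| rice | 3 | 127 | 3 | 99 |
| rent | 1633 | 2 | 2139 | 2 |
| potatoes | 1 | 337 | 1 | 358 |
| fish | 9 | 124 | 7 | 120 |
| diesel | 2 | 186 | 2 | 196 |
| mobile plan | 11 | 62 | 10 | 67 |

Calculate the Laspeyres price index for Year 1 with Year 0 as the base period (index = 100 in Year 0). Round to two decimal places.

Laspeyres price index uses base-period quantities as weights.
ΣP(Year 1)·Q(Year 0) = 3×127 + 2139×2 + 1×337 + 7×124 + 2×186 + 10×62 = 381 + 4278 + 337 + 868 + 372 + 620 = 6856
ΣP(Year 0)·Q(Year 0) = 3×127 + 1633×2 + 1×337 + 9×124 + 2×186 + 11×62 = 381 + 3266 + 337 + 1116 + 372 + 682 = 6154
Index = 6856 / 6154 × 100 = 111.4072

111.41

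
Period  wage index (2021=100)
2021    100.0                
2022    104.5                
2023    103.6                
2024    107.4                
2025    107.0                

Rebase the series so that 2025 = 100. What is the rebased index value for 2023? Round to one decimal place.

Rebased(2023) = 103.6 / 107.0 × 100 = 96.8224

96.8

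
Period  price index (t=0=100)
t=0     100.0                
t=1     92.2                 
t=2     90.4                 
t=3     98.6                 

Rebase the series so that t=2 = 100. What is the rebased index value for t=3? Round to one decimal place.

109.1

Rebased(t=3) = 98.6 / 90.4 × 100 = 109.0708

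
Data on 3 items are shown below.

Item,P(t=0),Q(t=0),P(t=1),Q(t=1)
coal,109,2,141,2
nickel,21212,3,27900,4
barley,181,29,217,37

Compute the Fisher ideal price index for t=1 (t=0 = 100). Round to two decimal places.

Laspeyres component (base-period weights):
ΣP(t=1)Q(t=0) = 141×2 + 27900×3 + 217×29 = 282 + 83700 + 6293 = 90275
ΣP(t=0)Q(t=0) = 109×2 + 21212×3 + 181×29 = 218 + 63636 + 5249 = 69103
L = 90275 / 69103 × 100 = 130.6383
Paasche component (current-period weights):
ΣP(t=1)Q(t=1) = 141×2 + 27900×4 + 217×37 = 282 + 111600 + 8029 = 119911
ΣP(t=0)Q(t=1) = 109×2 + 21212×4 + 181×37 = 218 + 84848 + 6697 = 91763
P = 119911 / 91763 × 100 = 130.6747
Fisher = √(L × P) = √(130.6383 × 130.6747) = 130.6565

130.66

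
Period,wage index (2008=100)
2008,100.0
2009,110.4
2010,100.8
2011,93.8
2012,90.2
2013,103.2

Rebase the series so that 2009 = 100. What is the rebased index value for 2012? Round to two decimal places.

81.70

Rebased(2012) = 90.2 / 110.4 × 100 = 81.7029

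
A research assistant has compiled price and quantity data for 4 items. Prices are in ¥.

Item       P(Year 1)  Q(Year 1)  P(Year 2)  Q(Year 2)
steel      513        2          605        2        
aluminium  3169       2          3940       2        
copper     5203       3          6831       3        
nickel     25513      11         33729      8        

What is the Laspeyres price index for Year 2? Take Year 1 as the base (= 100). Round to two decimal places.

Laspeyres price index uses base-period quantities as weights.
ΣP(Year 2)·Q(Year 1) = 605×2 + 3940×2 + 6831×3 + 33729×11 = 1210 + 7880 + 20493 + 371019 = 400602
ΣP(Year 1)·Q(Year 1) = 513×2 + 3169×2 + 5203×3 + 25513×11 = 1026 + 6338 + 15609 + 280643 = 303616
Index = 400602 / 303616 × 100 = 131.9436

131.94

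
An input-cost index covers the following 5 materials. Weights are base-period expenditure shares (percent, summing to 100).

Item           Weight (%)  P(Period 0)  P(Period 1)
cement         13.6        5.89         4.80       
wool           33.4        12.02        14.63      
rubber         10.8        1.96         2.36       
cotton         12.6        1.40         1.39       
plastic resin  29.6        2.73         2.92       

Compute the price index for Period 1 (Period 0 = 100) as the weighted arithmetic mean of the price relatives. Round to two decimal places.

108.91

cement: 13.6 × (4.80/5.89) = 13.6 × 0.814941 = 11.0832
wool: 33.4 × (14.63/12.02) = 33.4 × 1.217138 = 40.6524
rubber: 10.8 × (2.36/1.96) = 10.8 × 1.204082 = 13.0041
cotton: 12.6 × (1.39/1.40) = 12.6 × 0.992857 = 12.5100
plastic resin: 29.6 × (2.92/2.73) = 29.6 × 1.069597 = 31.6601
Index = Σ wᵢ·(p₁ᵢ/p₀ᵢ) = 11.0832 + 40.6524 + 13.0041 + 12.5100 + 31.6601 = 108.9098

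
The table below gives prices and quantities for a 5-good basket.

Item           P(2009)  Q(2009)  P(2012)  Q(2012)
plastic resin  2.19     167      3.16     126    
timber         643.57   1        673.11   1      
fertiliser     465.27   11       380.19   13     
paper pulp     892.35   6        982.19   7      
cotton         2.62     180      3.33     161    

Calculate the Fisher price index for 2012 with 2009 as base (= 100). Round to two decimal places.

98.90

Laspeyres component (base-period weights):
ΣP(2012)Q(2009) = 3.16×167 + 673.11×1 + 380.19×11 + 982.19×6 + 3.33×180 = 527.72 + 673.11 + 4182.09 + 5893.14 + 599.4 = 11875.46
ΣP(2009)Q(2009) = 2.19×167 + 643.57×1 + 465.27×11 + 892.35×6 + 2.62×180 = 365.73 + 643.57 + 5117.97 + 5354.1 + 471.6 = 11952.97
L = 11875.46 / 11952.97 × 100 = 99.3515
Paasche component (current-period weights):
ΣP(2012)Q(2012) = 3.16×126 + 673.11×1 + 380.19×13 + 982.19×7 + 3.33×161 = 398.16 + 673.11 + 4942.47 + 6875.33 + 536.13 = 13425.2
ΣP(2009)Q(2012) = 2.19×126 + 643.57×1 + 465.27×13 + 892.35×7 + 2.62×161 = 275.94 + 643.57 + 6048.51 + 6246.45 + 421.82 = 13636.29
P = 13425.2 / 13636.29 × 100 = 98.4520
Fisher = √(L × P) = √(99.3515 × 98.4520) = 98.9007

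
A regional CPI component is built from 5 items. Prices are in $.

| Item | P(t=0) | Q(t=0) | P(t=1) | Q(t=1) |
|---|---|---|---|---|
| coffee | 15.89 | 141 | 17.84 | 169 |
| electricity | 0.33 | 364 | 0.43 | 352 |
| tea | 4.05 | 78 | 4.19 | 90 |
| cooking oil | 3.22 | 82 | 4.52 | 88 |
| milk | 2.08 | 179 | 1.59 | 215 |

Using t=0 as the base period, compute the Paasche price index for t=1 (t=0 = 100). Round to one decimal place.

Paasche price index uses current-period quantities as weights.
ΣP(t=1)·Q(t=1) = 17.84×169 + 0.43×352 + 4.19×90 + 4.52×88 + 1.59×215 = 3014.96 + 151.36 + 377.1 + 397.76 + 341.85 = 4283.03
ΣP(t=0)·Q(t=1) = 15.89×169 + 0.33×352 + 4.05×90 + 3.22×88 + 2.08×215 = 2685.41 + 116.16 + 364.5 + 283.36 + 447.2 = 3896.63
Index = 4283.03 / 3896.63 × 100 = 109.9163

109.9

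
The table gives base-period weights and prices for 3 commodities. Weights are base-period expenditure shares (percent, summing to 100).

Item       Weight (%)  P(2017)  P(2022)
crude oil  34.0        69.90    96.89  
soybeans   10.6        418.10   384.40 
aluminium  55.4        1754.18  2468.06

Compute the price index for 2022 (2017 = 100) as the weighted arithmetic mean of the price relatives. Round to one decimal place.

crude oil: 34.0 × (96.89/69.90) = 34.0 × 1.386123 = 47.1282
soybeans: 10.6 × (384.40/418.10) = 10.6 × 0.919397 = 9.7456
aluminium: 55.4 × (2468.06/1754.18) = 55.4 × 1.406959 = 77.9455
Index = Σ wᵢ·(p₁ᵢ/p₀ᵢ) = 47.1282 + 9.7456 + 77.9455 = 134.8193

134.8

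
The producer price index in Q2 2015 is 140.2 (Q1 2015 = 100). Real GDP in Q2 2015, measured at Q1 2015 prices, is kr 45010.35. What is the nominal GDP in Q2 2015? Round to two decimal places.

Nominal = Real × (Index/100) = 45010.35 × (140.2/100)
        = 45010.35 × 1.402 = 63104.5107

63104.51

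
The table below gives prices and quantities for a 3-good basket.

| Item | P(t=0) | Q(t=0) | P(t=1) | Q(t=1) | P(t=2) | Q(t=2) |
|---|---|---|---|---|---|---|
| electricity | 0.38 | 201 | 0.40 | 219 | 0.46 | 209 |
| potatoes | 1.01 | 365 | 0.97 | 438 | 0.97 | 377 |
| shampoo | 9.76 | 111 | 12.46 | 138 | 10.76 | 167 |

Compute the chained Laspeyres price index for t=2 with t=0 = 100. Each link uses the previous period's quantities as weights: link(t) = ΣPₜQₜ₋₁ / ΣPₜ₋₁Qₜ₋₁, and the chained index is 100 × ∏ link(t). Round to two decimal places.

Link t=0→t=1:
ΣP(t=1)Q(t=0) = 0.40×201 + 0.97×365 + 12.46×111 = 80.4 + 354.05 + 1383.06 = 1817.51
ΣP(t=0)Q(t=0) = 0.38×201 + 1.01×365 + 9.76×111 = 76.38 + 368.65 + 1083.36 = 1528.39
link = 1817.51/1528.39 = 1.189166
Link t=1→t=2:
ΣP(t=2)Q(t=1) = 0.46×219 + 0.97×438 + 10.76×138 = 100.74 + 424.86 + 1484.88 = 2010.48
ΣP(t=1)Q(t=1) = 0.40×219 + 0.97×438 + 12.46×138 = 87.6 + 424.86 + 1719.48 = 2231.94
link = 2010.48/2231.94 = 0.900777
Chained index = 100 × 1.189166 × 0.900777 = 107.1174

107.12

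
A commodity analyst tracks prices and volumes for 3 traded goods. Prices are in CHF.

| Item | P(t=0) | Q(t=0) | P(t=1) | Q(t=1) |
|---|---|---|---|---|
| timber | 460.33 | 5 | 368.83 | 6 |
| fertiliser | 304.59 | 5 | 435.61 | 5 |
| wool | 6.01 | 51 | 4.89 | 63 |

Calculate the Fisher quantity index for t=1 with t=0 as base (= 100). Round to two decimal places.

111.44

Laspeyres component (base-period weights):
ΣP(t=0)Q(t=1) = 460.33×6 + 304.59×5 + 6.01×63 = 2761.98 + 1522.95 + 378.63 = 4663.56
ΣP(t=0)Q(t=0) = 460.33×5 + 304.59×5 + 6.01×51 = 2301.65 + 1522.95 + 306.51 = 4131.11
L = 4663.56 / 4131.11 × 100 = 112.8888
Paasche component (current-period weights):
ΣP(t=1)Q(t=1) = 368.83×6 + 435.61×5 + 4.89×63 = 2212.98 + 2178.05 + 308.07 = 4699.1
ΣP(t=1)Q(t=0) = 368.83×5 + 435.61×5 + 4.89×51 = 1844.15 + 2178.05 + 249.39 = 4271.59
P = 4699.1 / 4271.59 × 100 = 110.0082
Fisher = √(L × P) = √(112.8888 × 110.0082) = 111.4392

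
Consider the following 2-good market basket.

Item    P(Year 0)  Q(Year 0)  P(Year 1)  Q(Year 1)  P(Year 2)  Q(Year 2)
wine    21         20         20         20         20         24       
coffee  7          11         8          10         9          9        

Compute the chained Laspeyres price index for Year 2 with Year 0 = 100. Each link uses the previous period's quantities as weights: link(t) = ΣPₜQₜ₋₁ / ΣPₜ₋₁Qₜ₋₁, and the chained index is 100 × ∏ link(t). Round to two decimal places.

100.23

Link Year 0→Year 1:
ΣP(Year 1)Q(Year 0) = 20×20 + 8×11 = 400 + 88 = 488
ΣP(Year 0)Q(Year 0) = 21×20 + 7×11 = 420 + 77 = 497
link = 488/497 = 0.981891
Link Year 1→Year 2:
ΣP(Year 2)Q(Year 1) = 20×20 + 9×10 = 400 + 90 = 490
ΣP(Year 1)Q(Year 1) = 20×20 + 8×10 = 400 + 80 = 480
link = 490/480 = 1.020833
Chained index = 100 × 0.981891 × 1.020833 = 100.2347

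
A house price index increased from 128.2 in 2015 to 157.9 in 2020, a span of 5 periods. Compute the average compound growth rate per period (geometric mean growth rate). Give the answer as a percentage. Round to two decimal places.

Growth factor = (157.9/128.2)^(1/5) = (1.231669)^(1/5) = 1.042555
Growth rate = 1.042555 − 1 = 0.042555 = 4.2555%

4.26%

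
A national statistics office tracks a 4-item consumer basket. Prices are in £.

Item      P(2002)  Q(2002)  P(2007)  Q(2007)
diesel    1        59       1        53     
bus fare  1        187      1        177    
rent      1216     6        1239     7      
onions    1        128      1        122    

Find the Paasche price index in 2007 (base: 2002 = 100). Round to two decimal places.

101.82

Paasche price index uses current-period quantities as weights.
ΣP(2007)·Q(2007) = 1×53 + 1×177 + 1239×7 + 1×122 = 53 + 177 + 8673 + 122 = 9025
ΣP(2002)·Q(2007) = 1×53 + 1×177 + 1216×7 + 1×122 = 53 + 177 + 8512 + 122 = 8864
Index = 9025 / 8864 × 100 = 101.8163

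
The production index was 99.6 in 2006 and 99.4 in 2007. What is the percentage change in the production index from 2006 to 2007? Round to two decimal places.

-0.20%

Change = (99.4 − 99.6) / 99.6 × 100
       = -0.2 / 99.6 × 100 = -0.2008%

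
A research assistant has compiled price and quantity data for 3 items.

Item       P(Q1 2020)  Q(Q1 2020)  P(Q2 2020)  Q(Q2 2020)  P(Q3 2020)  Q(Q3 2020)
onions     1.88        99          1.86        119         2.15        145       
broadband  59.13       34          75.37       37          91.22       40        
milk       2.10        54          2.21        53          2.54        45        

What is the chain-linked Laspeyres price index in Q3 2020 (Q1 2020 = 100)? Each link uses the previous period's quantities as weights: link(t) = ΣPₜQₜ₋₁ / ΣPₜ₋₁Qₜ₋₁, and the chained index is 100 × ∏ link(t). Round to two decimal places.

Link Q1 2020→Q2 2020:
ΣP(Q2 2020)Q(Q1 2020) = 1.86×99 + 75.37×34 + 2.21×54 = 184.14 + 2562.58 + 119.34 = 2866.06
ΣP(Q1 2020)Q(Q1 2020) = 1.88×99 + 59.13×34 + 2.10×54 = 186.12 + 2010.42 + 113.4 = 2309.94
link = 2866.06/2309.94 = 1.240751
Link Q2 2020→Q3 2020:
ΣP(Q3 2020)Q(Q2 2020) = 2.15×119 + 91.22×37 + 2.54×53 = 255.85 + 3375.14 + 134.62 = 3765.61
ΣP(Q2 2020)Q(Q2 2020) = 1.86×119 + 75.37×37 + 2.21×53 = 221.34 + 2788.69 + 117.13 = 3127.16
link = 3765.61/3127.16 = 1.204163
Chained index = 100 × 1.240751 × 1.204163 = 149.4066

149.41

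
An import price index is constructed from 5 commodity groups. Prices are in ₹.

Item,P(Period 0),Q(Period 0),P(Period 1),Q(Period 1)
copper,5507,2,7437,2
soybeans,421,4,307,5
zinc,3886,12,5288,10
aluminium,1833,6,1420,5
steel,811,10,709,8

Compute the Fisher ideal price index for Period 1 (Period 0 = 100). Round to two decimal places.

Laspeyres component (base-period weights):
ΣP(Period 1)Q(Period 0) = 7437×2 + 307×4 + 5288×12 + 1420×6 + 709×10 = 14874 + 1228 + 63456 + 8520 + 7090 = 95168
ΣP(Period 0)Q(Period 0) = 5507×2 + 421×4 + 3886×12 + 1833×6 + 811×10 = 11014 + 1684 + 46632 + 10998 + 8110 = 78438
L = 95168 / 78438 × 100 = 121.3289
Paasche component (current-period weights):
ΣP(Period 1)Q(Period 1) = 7437×2 + 307×5 + 5288×10 + 1420×5 + 709×8 = 14874 + 1535 + 52880 + 7100 + 5672 = 82061
ΣP(Period 0)Q(Period 1) = 5507×2 + 421×5 + 3886×10 + 1833×5 + 811×8 = 11014 + 2105 + 38860 + 9165 + 6488 = 67632
P = 82061 / 67632 × 100 = 121.3346
Fisher = √(L × P) = √(121.3289 × 121.3346) = 121.3318

121.33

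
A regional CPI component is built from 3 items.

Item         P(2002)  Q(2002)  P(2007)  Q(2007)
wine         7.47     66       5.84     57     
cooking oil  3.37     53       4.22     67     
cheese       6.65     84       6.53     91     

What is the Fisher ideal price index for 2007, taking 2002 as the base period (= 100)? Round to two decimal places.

Laspeyres component (base-period weights):
ΣP(2007)Q(2002) = 5.84×66 + 4.22×53 + 6.53×84 = 385.44 + 223.66 + 548.52 = 1157.62
ΣP(2002)Q(2002) = 7.47×66 + 3.37×53 + 6.65×84 = 493.02 + 178.61 + 558.6 = 1230.23
L = 1157.62 / 1230.23 × 100 = 94.0979
Paasche component (current-period weights):
ΣP(2007)Q(2007) = 5.84×57 + 4.22×67 + 6.53×91 = 332.88 + 282.74 + 594.23 = 1209.85
ΣP(2002)Q(2007) = 7.47×57 + 3.37×67 + 6.65×91 = 425.79 + 225.79 + 605.15 = 1256.73
P = 1209.85 / 1256.73 × 100 = 96.2697
Fisher = √(L × P) = √(94.0979 × 96.2697) = 95.1776

95.18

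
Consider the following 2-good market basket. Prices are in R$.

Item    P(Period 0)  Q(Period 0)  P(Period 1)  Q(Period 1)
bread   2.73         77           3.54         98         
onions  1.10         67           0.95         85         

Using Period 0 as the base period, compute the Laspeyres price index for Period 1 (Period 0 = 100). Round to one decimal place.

118.4

Laspeyres price index uses base-period quantities as weights.
ΣP(Period 1)·Q(Period 0) = 3.54×77 + 0.95×67 = 272.58 + 63.65 = 336.23
ΣP(Period 0)·Q(Period 0) = 2.73×77 + 1.10×67 = 210.21 + 73.7 = 283.91
Index = 336.23 / 283.91 × 100 = 118.4284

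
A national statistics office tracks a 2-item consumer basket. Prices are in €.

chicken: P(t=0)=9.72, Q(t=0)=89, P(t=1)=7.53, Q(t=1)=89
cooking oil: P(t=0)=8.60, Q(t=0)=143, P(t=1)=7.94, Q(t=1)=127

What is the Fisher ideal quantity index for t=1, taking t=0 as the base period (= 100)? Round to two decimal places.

93.20

Laspeyres component (base-period weights):
ΣP(t=0)Q(t=1) = 9.72×89 + 8.60×127 = 865.08 + 1092.2 = 1957.28
ΣP(t=0)Q(t=0) = 9.72×89 + 8.60×143 = 865.08 + 1229.8 = 2094.88
L = 1957.28 / 2094.88 × 100 = 93.4316
Paasche component (current-period weights):
ΣP(t=1)Q(t=1) = 7.53×89 + 7.94×127 = 670.17 + 1008.38 = 1678.55
ΣP(t=1)Q(t=0) = 7.53×89 + 7.94×143 = 670.17 + 1135.42 = 1805.59
P = 1678.55 / 1805.59 × 100 = 92.9641
Fisher = √(L × P) = √(93.4316 × 92.9641) = 93.1975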